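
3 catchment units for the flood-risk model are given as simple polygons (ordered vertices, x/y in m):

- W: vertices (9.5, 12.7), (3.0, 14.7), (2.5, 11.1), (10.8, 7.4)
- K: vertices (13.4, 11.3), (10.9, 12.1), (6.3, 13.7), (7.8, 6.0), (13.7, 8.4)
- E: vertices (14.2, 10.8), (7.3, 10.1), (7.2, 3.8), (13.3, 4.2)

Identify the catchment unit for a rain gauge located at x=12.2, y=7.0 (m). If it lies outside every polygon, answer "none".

Cast a ray rightward from (12.2, 7.0). For each polygon, the edges (by vertex number in listed order) whose endpoints lie on opposite sides of y = 7.0, where each meets that height, and whether that is right or left of the point:
W: no edge straddles that height → 0 crossings.
K: 3–4 at x≈7.61 (left), 4–5 at x≈10.26 (left) → 0 crossings.
E: 2–3 at x≈7.25 (left), 4–1 at x≈13.68 (right) → 1 crossing.
Only E has an odd count, so the point is inside E.

E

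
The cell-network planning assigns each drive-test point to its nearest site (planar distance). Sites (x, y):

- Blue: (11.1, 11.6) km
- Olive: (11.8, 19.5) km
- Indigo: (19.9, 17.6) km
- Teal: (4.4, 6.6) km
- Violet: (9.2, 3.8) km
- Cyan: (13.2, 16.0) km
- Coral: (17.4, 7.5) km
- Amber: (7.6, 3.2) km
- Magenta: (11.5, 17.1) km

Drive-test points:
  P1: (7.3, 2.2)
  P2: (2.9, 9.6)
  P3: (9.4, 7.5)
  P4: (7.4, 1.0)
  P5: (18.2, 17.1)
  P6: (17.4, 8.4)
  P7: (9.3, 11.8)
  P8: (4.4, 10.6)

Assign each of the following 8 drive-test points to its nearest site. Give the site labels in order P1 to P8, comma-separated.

P1 → Amber (d²=1.09)
P2 → Teal (d²=11.25)
P3 → Violet (d²=13.73)
P4 → Amber (d²=4.88)
P5 → Indigo (d²=3.14)
P6 → Coral (d²=0.81)
P7 → Blue (d²=3.28)
P8 → Teal (d²=16.00)

Amber, Teal, Violet, Amber, Indigo, Coral, Blue, Teal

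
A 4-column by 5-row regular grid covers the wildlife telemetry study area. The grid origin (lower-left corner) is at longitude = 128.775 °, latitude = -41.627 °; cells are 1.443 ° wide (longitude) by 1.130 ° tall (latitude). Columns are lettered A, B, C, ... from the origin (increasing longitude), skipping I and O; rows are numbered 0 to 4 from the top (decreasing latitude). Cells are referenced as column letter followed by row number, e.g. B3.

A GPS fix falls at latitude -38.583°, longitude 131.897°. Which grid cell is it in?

C2

Column index: ⌊(131.897 − 128.775) / 1.443⌋ = ⌊2.164⌋ = 2 → column C
Row offset from origin: ⌊(-38.583 − -41.627) / 1.130⌋ = ⌊2.694⌋ = 2 → row 2 (counted from top)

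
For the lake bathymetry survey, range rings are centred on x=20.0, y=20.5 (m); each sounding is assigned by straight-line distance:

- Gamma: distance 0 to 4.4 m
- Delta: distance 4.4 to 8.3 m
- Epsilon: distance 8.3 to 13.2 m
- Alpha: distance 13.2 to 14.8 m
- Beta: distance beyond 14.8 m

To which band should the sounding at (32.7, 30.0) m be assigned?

Beta

Distance = √((32.7−20.0)² + (30.0−20.5)²) = √(161.290 + 90.250) = 15.860 m.
14.8 ≤ 15.860 < ∞ → Beta.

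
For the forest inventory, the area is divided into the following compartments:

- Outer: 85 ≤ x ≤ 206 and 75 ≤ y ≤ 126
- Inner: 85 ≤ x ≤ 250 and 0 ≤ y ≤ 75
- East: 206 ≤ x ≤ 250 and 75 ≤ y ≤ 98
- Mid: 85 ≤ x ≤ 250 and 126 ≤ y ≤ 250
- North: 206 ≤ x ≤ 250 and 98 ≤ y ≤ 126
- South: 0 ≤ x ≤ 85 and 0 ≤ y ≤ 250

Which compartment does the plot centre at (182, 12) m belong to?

The point has x = 182 and y = 12.
Only Inner satisfies 85 ≤ x ≤ 250 and 0 ≤ y ≤ 75.

Inner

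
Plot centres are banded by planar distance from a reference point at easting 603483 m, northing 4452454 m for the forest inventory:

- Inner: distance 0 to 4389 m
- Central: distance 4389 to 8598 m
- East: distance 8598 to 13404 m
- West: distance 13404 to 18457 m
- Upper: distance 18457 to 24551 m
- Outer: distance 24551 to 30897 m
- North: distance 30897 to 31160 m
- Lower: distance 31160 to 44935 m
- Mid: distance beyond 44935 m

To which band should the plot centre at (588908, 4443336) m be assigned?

West

Distance = √((588908−603483)² + (4443336−4452454)²) = √(212430625.000 + 83137924.000) = 17192.107 m.
13404 ≤ 17192.107 < 18457 → West.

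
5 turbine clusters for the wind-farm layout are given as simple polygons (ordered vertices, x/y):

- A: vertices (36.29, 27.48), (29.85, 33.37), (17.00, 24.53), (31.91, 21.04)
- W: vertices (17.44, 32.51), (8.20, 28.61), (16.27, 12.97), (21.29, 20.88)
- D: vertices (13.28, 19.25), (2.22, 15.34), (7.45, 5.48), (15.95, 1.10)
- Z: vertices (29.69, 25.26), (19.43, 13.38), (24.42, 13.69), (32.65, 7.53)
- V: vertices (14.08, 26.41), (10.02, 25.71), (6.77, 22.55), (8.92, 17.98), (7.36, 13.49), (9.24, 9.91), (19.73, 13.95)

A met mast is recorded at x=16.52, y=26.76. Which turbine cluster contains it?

Cast a ray rightward from (16.52, 26.76). For each polygon, the edges (by vertex number in listed order) whose endpoints lie on opposite sides of y = 26.76, where each meets that height, and whether that is right or left of the point:
A: 2–3 at x≈20.242 (right), 4–1 at x≈35.800 (right) → 2 crossings.
W: 2–3 at x≈9.155 (left), 4–1 at x≈19.343 (right) → 1 crossing.
D: no edge straddles that height → 0 crossings.
Z: no edge straddles that height → 0 crossings.
V: no edge straddles that height → 0 crossings.
Only W has an odd count, so the point is inside W.

W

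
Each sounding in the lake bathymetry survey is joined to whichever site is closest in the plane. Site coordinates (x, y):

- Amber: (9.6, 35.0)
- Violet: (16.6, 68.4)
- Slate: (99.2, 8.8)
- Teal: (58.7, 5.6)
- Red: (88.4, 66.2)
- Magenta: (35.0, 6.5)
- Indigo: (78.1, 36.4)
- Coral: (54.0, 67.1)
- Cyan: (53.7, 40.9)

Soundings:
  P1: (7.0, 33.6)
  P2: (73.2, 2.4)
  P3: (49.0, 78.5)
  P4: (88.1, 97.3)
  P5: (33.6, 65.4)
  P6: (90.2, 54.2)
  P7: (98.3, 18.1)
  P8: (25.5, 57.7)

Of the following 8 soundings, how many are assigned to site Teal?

P1 → Amber
P2 → Teal
P3 → Coral
P4 → Red
P5 → Violet
P6 → Red
P7 → Slate
P8 → Violet
1 of the 8 goes to Teal.

1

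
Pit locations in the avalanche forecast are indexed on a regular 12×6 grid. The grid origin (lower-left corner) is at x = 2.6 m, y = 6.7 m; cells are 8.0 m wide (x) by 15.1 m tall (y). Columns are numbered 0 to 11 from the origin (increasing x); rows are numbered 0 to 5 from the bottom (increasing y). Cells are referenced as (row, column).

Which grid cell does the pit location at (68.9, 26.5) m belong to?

(1, 8)

Column index: ⌊(68.9 − 2.6) / 8.0⌋ = ⌊8.288⌋ = 8
Row offset from origin: ⌊(26.5 − 6.7) / 15.1⌋ = ⌊1.311⌋ = 1 → row 1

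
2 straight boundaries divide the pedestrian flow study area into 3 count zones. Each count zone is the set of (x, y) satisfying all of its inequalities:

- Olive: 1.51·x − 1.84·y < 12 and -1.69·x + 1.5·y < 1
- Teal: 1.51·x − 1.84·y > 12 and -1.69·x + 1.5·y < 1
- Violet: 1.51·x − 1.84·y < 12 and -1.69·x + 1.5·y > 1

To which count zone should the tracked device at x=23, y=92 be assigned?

Violet

1.51·23 − 1.84·92 = -134.550, which is < 12
-1.69·23 + 1.5·92 = 99.130, which is > 1
This sign pattern matches Violet.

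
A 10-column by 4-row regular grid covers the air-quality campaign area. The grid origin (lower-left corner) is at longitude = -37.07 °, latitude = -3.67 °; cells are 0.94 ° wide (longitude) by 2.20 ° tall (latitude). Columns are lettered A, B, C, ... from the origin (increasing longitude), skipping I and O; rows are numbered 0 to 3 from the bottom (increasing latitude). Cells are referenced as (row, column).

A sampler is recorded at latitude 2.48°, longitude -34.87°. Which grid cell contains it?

Column index: ⌊(-34.87 − -37.07) / 0.94⌋ = ⌊2.340⌋ = 2 → column C
Row offset from origin: ⌊(2.48 − -3.67) / 2.20⌋ = ⌊2.795⌋ = 2 → row 2

(2, C)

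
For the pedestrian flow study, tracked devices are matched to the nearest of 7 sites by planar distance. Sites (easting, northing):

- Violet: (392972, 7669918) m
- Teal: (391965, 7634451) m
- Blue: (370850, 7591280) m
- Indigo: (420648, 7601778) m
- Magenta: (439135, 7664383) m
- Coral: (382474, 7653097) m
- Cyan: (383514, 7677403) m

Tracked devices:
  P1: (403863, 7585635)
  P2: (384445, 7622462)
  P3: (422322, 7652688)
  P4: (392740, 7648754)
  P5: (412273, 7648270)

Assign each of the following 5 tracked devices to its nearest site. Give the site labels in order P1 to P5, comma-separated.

Indigo, Teal, Magenta, Coral, Teal

P1 → Indigo (d²=542332674.00)
P2 → Teal (d²=200286521.00)
P3 → Magenta (d²=419449994.00)
P4 → Coral (d²=124252405.00)
P5 → Teal (d²=603379625.00)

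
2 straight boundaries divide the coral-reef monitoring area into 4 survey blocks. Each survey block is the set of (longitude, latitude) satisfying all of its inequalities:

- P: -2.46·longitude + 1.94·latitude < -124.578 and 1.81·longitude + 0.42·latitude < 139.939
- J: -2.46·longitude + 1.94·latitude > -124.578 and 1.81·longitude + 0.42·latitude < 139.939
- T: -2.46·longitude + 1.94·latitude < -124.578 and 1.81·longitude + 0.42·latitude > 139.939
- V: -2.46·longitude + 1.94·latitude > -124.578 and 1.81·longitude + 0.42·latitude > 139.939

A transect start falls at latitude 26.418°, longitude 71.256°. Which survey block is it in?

V

-2.46·71.256 + 1.94·26.418 = -124.039, which is > -124.578
1.81·71.256 + 0.42·26.418 = 140.069, which is > 139.939
This sign pattern matches V.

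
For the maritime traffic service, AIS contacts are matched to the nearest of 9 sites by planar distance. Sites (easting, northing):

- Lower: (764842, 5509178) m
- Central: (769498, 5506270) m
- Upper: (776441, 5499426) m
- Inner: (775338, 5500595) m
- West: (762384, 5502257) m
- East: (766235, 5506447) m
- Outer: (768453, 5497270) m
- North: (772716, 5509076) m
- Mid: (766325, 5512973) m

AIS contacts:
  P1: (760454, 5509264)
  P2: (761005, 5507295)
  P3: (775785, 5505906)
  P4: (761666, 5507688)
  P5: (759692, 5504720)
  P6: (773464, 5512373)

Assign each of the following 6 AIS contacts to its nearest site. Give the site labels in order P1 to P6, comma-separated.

Lower, Lower, North, Lower, West, North

P1 → Lower (d²=19261940.00)
P2 → Lower (d²=18268258.00)
P3 → North (d²=19467661.00)
P4 → Lower (d²=12307076.00)
P5 → West (d²=13313233.00)
P6 → North (d²=11429713.00)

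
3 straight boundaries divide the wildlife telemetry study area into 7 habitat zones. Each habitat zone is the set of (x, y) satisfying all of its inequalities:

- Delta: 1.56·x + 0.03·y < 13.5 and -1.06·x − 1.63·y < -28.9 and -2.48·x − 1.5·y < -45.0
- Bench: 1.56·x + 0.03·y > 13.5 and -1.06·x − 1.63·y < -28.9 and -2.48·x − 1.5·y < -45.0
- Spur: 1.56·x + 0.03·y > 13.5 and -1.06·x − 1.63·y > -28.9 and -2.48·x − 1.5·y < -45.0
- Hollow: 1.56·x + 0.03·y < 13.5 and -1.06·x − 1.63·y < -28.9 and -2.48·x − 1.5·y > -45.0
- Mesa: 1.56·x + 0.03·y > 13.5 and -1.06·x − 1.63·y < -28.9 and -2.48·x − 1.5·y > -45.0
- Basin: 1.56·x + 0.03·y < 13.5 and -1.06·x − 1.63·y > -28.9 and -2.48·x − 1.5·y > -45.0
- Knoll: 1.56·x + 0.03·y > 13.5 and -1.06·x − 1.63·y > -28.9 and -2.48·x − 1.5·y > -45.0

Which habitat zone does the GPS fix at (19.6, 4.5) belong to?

1.56·19.6 + 0.03·4.5 = 30.711, which is > 13.5
-1.06·19.6 − 1.63·4.5 = -28.111, which is > -28.9
-2.48·19.6 − 1.5·4.5 = -55.358, which is < -45.0
This sign pattern matches Spur.

Spur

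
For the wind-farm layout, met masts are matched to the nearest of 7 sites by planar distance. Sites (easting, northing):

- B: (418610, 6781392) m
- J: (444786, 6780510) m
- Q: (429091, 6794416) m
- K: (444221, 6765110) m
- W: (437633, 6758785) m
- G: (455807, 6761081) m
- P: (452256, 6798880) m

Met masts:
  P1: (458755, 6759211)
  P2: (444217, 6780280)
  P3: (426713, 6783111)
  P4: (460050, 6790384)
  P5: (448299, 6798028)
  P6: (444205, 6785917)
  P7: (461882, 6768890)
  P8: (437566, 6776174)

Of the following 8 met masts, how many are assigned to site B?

1

P1 → G
P2 → J
P3 → B
P4 → P
P5 → P
P6 → J
P7 → G
P8 → J
1 of the 8 goes to B.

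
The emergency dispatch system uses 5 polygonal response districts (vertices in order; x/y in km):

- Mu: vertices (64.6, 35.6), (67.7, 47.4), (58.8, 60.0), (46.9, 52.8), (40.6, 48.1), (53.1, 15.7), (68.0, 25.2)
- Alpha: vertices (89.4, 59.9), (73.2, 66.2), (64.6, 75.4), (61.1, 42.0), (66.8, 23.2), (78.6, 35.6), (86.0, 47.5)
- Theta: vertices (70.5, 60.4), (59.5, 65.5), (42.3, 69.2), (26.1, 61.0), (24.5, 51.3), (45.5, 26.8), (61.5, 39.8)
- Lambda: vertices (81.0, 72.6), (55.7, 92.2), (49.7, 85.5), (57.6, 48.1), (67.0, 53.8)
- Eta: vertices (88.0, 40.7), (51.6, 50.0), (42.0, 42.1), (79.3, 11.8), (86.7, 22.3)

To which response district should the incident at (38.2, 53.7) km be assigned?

Theta

Cast a ray rightward from (38.2, 53.7). For each polygon, the edges (by vertex number in listed order) whose endpoints lie on opposite sides of y = 53.7, where each meets that height, and whether that is right or left of the point:
Mu: 2–3 at x≈63.25 (right), 3–4 at x≈48.39 (right) → 2 crossings.
Alpha: 3–4 at x≈62.33 (right), 7–1 at x≈87.70 (right) → 2 crossings.
Theta: 4–5 at x≈24.90 (left), 7–1 at x≈67.57 (right) → 1 crossing.
Lambda: 3–4 at x≈56.42 (right), 4–5 at x≈66.84 (right) → 2 crossings.
Eta: no edge straddles that height → 0 crossings.
Only Theta has an odd count, so the point is inside Theta.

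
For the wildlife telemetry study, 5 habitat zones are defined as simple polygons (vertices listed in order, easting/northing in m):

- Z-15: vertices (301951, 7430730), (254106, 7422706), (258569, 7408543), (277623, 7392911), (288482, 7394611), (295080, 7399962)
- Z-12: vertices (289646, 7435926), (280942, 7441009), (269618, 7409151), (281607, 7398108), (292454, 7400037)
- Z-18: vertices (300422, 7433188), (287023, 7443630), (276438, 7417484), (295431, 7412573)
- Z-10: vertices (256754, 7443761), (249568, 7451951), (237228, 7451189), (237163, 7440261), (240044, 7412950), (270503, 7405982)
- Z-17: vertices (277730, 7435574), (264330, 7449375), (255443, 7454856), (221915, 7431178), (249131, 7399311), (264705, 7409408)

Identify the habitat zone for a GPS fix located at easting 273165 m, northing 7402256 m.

Cast a ray rightward from (273165, 7402256). For each polygon, the edges (by vertex number in listed order) whose endpoints lie on opposite sides of northing = 7402256, where each meets that height, and whether that is right or left of the point:
Z-15: 3–4 at easting≈266232.3 (left), 6–1 at easting≈295592.3 (right) → 1 crossing.
Z-12: 3–4 at easting≈277103.7 (right), 5–1 at easting≈292280.4 (right) → 2 crossings.
Z-18: no edge straddles that height → 0 crossings.
Z-10: no edge straddles that height → 0 crossings.
Z-17: 4–5 at easting≈246615.8 (left), 5–6 at easting≈253673.5 (left) → 0 crossings.
Only Z-15 has an odd count, so the point is inside Z-15.

Z-15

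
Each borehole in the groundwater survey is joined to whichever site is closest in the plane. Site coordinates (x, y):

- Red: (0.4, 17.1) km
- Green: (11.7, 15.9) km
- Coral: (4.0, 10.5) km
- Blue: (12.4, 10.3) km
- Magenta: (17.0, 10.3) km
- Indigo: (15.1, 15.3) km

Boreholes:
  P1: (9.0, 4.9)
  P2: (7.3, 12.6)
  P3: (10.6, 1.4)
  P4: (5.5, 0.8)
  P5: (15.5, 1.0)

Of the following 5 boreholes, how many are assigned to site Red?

0

P1 → Blue
P2 → Coral
P3 → Blue
P4 → Coral
P5 → Magenta
0 of the 5 go to Red.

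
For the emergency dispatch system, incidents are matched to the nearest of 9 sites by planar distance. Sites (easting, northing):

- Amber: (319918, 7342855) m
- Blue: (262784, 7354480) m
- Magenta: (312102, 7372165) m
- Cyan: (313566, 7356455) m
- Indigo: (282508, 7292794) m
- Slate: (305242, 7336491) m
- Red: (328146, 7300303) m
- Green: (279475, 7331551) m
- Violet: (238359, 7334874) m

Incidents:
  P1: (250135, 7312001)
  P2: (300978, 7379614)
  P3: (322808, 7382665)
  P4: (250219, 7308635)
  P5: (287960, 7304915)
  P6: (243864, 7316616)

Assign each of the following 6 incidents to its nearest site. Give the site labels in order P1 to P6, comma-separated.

Violet, Magenta, Magenta, Violet, Indigo, Violet

P1 → Violet (d²=661848305.00)
P2 → Magenta (d²=179230977.00)
P3 → Magenta (d²=224868436.00)
P4 → Violet (d²=829144721.00)
P5 → Indigo (d²=176642945.00)
P6 → Violet (d²=363659589.00)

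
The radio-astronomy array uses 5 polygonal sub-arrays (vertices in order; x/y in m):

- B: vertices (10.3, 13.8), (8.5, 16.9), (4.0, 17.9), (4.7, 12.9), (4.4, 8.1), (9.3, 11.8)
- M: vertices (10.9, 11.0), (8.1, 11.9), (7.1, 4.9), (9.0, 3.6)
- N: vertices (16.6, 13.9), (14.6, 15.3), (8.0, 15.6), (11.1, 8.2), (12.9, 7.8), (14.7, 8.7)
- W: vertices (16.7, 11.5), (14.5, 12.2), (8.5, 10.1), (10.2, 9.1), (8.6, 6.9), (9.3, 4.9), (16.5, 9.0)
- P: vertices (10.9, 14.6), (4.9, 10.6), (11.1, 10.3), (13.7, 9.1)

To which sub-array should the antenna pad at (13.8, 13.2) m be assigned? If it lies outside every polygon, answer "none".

Cast a ray rightward from (13.8, 13.2). For each polygon, the edges (by vertex number in listed order) whose endpoints lie on opposite sides of y = 13.2, where each meets that height, and whether that is right or left of the point:
B: 3–4 at x≈4.66 (left), 6–1 at x≈10.00 (left) → 0 crossings.
M: no edge straddles that height → 0 crossings.
N: 3–4 at x≈9.01 (left), 6–1 at x≈16.34 (right) → 1 crossing.
W: no edge straddles that height → 0 crossings.
P: 1–2 at x≈8.80 (left), 4–1 at x≈11.61 (left) → 0 crossings.
Only N has an odd count, so the point is inside N.

N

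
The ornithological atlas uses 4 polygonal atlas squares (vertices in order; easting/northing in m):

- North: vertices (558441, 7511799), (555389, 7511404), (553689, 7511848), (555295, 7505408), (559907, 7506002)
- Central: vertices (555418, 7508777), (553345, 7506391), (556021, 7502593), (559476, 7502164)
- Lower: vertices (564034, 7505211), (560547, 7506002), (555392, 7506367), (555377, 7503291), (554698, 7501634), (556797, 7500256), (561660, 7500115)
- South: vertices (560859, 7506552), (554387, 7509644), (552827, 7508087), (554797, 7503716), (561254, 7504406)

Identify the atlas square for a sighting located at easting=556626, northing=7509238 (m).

North

Cast a ray rightward from (556626, 7509238). For each polygon, the edges (by vertex number in listed order) whose endpoints lie on opposite sides of northing = 7509238, where each meets that height, and whether that is right or left of the point:
North: 3–4 at easting≈554339.9 (left), 5–1 at easting≈559088.6 (right) → 1 crossing.
Central: no edge straddles that height → 0 crossings.
Lower: no edge straddles that height → 0 crossings.
South: 1–2 at easting≈555236.8 (left), 2–3 at easting≈553980.2 (left) → 0 crossings.
Only North has an odd count, so the point is inside North.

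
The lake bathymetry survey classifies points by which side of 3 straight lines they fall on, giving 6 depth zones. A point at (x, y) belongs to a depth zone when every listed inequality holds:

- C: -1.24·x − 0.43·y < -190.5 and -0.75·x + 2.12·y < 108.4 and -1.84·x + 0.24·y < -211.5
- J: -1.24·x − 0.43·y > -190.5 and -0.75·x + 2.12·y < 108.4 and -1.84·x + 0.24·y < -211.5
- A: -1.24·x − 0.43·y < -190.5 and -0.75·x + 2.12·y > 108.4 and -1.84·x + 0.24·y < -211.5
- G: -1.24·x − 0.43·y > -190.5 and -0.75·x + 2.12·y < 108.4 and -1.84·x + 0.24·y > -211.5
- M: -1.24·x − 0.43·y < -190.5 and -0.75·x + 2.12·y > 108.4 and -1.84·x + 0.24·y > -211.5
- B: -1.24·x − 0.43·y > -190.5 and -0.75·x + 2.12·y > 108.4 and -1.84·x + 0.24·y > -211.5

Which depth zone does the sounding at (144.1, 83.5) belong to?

C

-1.24·144.1 − 0.43·83.5 = -214.589, which is < -190.5
-0.75·144.1 + 2.12·83.5 = 68.945, which is < 108.4
-1.84·144.1 + 0.24·83.5 = -245.104, which is < -211.5
This sign pattern matches C.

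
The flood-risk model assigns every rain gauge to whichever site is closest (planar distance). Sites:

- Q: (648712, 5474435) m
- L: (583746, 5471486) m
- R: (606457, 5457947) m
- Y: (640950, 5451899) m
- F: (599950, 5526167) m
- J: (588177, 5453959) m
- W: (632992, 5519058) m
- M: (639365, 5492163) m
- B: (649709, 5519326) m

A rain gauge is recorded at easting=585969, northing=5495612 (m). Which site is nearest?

Squared distances to each site:
Q: 4385149378.000; L: 587005605.000; R: 1838410369.000; Y: 4933736730.000; F: 1129076386.000; J: 1739847673.000; W: 2760877445.000; M: 2863028417.000; B: 4625141396.000.
Minimum at L.

L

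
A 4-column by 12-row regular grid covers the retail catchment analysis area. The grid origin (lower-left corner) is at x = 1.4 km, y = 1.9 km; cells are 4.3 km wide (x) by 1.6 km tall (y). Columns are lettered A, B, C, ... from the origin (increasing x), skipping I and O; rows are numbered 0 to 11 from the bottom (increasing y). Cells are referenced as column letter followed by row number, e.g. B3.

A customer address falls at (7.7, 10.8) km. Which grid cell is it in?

B5

Column index: ⌊(7.7 − 1.4) / 4.3⌋ = ⌊1.465⌋ = 1 → column B
Row offset from origin: ⌊(10.8 − 1.9) / 1.6⌋ = ⌊5.562⌋ = 5 → row 5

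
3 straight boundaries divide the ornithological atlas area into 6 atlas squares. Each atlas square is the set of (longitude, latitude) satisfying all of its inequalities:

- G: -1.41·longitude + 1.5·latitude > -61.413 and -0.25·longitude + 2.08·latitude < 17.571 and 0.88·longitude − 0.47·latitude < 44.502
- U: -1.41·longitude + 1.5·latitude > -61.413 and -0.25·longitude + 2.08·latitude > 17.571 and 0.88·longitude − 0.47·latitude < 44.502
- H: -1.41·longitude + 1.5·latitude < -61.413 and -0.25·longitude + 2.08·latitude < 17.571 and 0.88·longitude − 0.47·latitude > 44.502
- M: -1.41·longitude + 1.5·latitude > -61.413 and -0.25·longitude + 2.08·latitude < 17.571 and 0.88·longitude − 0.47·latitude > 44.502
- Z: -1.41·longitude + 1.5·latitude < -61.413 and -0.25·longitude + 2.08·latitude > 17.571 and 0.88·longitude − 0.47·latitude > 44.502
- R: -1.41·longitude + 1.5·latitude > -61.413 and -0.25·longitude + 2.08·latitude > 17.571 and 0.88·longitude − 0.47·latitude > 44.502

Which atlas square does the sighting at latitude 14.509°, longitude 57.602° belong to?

G

-1.41·57.602 + 1.5·14.509 = -59.455, which is > -61.413
-0.25·57.602 + 2.08·14.509 = 15.778, which is < 17.571
0.88·57.602 − 0.47·14.509 = 43.871, which is < 44.502
This sign pattern matches G.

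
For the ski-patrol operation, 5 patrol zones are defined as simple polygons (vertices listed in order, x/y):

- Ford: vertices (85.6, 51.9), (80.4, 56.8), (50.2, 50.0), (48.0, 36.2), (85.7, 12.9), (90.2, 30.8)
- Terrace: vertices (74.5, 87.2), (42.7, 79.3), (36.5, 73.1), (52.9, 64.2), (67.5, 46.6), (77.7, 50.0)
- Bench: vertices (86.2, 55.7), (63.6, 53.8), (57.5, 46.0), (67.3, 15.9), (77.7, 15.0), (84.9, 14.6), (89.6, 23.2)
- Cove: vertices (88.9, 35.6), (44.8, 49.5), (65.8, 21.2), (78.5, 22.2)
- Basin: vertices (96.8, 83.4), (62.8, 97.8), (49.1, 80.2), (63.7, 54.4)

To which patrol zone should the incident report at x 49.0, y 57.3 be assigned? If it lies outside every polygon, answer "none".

none

Cast a ray rightward from (49.0, 57.3). For each polygon, the edges (by vertex number in listed order) whose endpoints lie on opposite sides of y = 57.3, where each meets that height, and whether that is right or left of the point:
Ford: no edge straddles that height → 0 crossings.
Terrace: 4–5 at x≈58.62 (right), 6–1 at x≈77.07 (right) → 2 crossings.
Bench: no edge straddles that height → 0 crossings.
Cove: no edge straddles that height → 0 crossings.
Basin: 3–4 at x≈62.06 (right), 4–1 at x≈67.01 (right) → 2 crossings.
All counts are even, so the point lies outside every listed polygon.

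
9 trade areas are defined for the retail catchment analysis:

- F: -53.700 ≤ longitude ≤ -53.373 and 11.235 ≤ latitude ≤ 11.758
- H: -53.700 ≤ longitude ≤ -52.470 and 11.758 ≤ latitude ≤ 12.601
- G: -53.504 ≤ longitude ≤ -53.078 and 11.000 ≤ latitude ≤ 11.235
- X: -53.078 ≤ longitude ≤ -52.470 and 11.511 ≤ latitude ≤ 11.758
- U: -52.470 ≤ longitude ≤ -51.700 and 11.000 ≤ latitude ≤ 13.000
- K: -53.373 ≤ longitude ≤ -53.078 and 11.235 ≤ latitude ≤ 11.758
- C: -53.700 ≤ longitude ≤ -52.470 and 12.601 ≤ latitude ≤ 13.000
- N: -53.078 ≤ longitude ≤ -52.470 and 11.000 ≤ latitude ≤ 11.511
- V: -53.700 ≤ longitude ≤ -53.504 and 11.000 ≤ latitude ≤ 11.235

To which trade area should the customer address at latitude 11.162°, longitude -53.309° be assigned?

G

The point has longitude = -53.309 and latitude = 11.162.
Only G satisfies -53.504 ≤ longitude ≤ -53.078 and 11.000 ≤ latitude ≤ 11.235.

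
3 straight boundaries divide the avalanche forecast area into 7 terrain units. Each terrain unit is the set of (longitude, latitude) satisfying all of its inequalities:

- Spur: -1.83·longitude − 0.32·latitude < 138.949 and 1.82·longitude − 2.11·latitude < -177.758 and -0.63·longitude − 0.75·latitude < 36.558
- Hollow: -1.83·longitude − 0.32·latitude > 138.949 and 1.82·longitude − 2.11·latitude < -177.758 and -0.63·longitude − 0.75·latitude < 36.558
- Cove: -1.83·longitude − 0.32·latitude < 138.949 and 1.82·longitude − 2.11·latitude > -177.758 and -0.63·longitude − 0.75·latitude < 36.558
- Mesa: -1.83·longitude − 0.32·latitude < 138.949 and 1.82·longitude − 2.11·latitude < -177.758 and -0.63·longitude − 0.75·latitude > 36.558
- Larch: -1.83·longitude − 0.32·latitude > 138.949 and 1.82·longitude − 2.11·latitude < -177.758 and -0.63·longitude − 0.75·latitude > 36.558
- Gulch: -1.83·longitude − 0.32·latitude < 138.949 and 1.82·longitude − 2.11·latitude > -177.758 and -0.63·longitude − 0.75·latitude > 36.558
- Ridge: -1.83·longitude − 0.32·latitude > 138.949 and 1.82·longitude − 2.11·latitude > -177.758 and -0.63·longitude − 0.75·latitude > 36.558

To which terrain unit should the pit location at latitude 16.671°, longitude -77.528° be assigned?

-1.83·-77.528 − 0.32·16.671 = 136.542, which is < 138.949
1.82·-77.528 − 2.11·16.671 = -176.277, which is > -177.758
-0.63·-77.528 − 0.75·16.671 = 36.339, which is < 36.558
This sign pattern matches Cove.

Cove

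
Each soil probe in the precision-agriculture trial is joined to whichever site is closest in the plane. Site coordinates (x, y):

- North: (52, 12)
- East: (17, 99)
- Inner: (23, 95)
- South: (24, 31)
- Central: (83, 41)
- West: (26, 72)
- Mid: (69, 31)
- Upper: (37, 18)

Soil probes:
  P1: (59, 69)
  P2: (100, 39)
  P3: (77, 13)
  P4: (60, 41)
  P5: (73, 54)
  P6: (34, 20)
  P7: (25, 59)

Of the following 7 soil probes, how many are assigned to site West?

P1 → West
P2 → Central
P3 → Mid
P4 → Mid
P5 → Central
P6 → Upper
P7 → West
2 of the 7 go to West.

2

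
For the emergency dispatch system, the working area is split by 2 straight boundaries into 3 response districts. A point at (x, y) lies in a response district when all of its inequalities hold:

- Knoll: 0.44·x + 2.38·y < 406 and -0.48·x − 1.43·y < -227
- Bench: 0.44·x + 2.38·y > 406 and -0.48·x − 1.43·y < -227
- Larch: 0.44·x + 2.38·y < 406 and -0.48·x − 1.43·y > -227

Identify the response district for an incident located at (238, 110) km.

Knoll

0.44·238 + 2.38·110 = 366.520, which is < 406
-0.48·238 − 1.43·110 = -271.540, which is < -227
This sign pattern matches Knoll.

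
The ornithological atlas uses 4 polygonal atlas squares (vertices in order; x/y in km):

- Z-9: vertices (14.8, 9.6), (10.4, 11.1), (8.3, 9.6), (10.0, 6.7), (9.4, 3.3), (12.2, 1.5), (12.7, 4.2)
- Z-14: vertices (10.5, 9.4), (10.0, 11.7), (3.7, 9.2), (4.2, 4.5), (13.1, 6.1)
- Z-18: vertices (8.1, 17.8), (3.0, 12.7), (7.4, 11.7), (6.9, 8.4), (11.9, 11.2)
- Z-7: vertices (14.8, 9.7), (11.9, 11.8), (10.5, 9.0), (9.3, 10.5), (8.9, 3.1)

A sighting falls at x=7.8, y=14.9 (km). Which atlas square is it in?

Cast a ray rightward from (7.8, 14.9). For each polygon, the edges (by vertex number in listed order) whose endpoints lie on opposite sides of y = 14.9, where each meets that height, and whether that is right or left of the point:
Z-9: no edge straddles that height → 0 crossings.
Z-14: no edge straddles that height → 0 crossings.
Z-18: 1–2 at x≈5.20 (left), 5–1 at x≈9.77 (right) → 1 crossing.
Z-7: no edge straddles that height → 0 crossings.
Only Z-18 has an odd count, so the point is inside Z-18.

Z-18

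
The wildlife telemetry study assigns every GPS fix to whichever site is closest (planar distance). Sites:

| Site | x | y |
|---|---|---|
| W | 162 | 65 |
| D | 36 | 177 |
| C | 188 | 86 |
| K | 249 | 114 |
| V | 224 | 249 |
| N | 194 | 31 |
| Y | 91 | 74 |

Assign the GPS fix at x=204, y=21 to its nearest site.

N

Squared distances to each site:
W: 3700.000; D: 52560.000; C: 4481.000; K: 10674.000; V: 52384.000; N: 200.000; Y: 15578.000.
Minimum at N.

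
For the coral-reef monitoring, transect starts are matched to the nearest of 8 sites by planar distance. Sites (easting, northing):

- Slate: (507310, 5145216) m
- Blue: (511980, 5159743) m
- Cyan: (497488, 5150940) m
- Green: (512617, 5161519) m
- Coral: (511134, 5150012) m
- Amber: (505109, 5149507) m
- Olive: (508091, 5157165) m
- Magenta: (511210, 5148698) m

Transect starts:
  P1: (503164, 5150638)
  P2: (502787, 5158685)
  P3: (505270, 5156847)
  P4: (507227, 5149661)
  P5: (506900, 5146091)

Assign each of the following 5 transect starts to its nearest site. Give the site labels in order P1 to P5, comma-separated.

P1 → Amber (d²=5062186.00)
P2 → Olive (d²=30442816.00)
P3 → Olive (d²=8059165.00)
P4 → Amber (d²=4509640.00)
P5 → Slate (d²=933725.00)

Amber, Olive, Olive, Amber, Slate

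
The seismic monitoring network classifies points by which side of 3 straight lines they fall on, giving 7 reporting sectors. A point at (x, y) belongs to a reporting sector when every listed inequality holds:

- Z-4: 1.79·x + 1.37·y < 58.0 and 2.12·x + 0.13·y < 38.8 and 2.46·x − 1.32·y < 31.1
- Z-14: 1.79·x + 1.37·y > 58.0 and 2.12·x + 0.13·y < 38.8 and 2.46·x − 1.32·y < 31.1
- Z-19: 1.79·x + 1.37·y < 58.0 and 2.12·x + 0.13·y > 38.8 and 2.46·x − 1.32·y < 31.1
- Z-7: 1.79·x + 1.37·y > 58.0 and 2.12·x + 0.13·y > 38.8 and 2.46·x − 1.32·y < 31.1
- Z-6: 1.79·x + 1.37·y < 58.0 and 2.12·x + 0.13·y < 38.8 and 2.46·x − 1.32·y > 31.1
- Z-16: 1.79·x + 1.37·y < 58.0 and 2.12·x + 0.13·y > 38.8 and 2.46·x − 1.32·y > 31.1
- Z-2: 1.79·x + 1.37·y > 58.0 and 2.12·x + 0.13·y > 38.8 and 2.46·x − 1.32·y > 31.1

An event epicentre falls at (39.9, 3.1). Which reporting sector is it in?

1.79·39.9 + 1.37·3.1 = 75.668, which is > 58.0
2.12·39.9 + 0.13·3.1 = 84.991, which is > 38.8
2.46·39.9 − 1.32·3.1 = 94.062, which is > 31.1
This sign pattern matches Z-2.

Z-2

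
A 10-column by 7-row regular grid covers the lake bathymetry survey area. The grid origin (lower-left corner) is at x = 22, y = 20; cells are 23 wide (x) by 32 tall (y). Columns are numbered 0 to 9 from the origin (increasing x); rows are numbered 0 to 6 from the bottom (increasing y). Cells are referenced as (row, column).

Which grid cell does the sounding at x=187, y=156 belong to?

(4, 7)

Column index: ⌊(187 − 22) / 23⌋ = ⌊7.174⌋ = 7
Row offset from origin: ⌊(156 − 20) / 32⌋ = ⌊4.250⌋ = 4 → row 4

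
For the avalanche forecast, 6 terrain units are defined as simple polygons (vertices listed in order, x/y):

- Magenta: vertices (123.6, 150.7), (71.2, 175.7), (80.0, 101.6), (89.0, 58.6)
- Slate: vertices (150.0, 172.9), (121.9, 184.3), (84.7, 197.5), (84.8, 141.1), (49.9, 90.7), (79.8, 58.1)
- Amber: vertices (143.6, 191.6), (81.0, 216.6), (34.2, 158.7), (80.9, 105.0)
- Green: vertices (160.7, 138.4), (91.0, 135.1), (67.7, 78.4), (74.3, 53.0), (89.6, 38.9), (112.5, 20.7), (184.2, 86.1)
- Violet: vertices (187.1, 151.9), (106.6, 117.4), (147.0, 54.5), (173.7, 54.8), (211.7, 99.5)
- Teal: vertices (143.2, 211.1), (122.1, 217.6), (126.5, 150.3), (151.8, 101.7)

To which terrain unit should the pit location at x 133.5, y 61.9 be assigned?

Green

Cast a ray rightward from (133.5, 61.9). For each polygon, the edges (by vertex number in listed order) whose endpoints lie on opposite sides of y = 61.9, where each meets that height, and whether that is right or left of the point:
Magenta: 3–4 at x≈88.31 (left), 4–1 at x≈90.24 (left) → 0 crossings.
Slate: 5–6 at x≈76.31 (left), 6–1 at x≈82.12 (left) → 0 crossings.
Amber: no edge straddles that height → 0 crossings.
Green: 3–4 at x≈71.99 (left), 6–7 at x≈157.67 (right) → 1 crossing.
Violet: 2–3 at x≈142.25 (right), 4–5 at x≈179.74 (right) → 2 crossings.
Teal: no edge straddles that height → 0 crossings.
Only Green has an odd count, so the point is inside Green.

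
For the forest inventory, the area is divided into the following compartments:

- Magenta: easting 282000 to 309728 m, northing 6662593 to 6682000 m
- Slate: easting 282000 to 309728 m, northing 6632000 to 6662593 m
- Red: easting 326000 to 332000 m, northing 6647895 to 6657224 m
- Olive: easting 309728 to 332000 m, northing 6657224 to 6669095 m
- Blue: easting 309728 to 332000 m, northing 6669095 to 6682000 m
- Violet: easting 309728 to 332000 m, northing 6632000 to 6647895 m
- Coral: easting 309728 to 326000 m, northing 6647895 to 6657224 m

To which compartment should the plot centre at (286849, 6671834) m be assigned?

The point has easting = 286849 and northing = 6671834.
Only Magenta satisfies 282000 ≤ easting ≤ 309728 and 6662593 ≤ northing ≤ 6682000.

Magenta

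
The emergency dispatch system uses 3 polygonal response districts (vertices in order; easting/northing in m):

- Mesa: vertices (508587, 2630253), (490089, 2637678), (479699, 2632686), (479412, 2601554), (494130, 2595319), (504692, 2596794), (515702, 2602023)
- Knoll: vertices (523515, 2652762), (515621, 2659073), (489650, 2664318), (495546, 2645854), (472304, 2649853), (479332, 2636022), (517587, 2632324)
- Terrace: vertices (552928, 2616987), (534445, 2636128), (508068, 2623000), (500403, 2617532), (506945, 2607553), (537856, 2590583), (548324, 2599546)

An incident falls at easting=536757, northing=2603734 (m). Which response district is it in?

Terrace

Cast a ray rightward from (536757, 2603734). For each polygon, the edges (by vertex number in listed order) whose endpoints lie on opposite sides of northing = 2603734, where each meets that height, and whether that is right or left of the point:
Mesa: 3–4 at easting≈479432.1 (left), 7–1 at easting≈515270.8 (left) → 0 crossings.
Knoll: no edge straddles that height → 0 crossings.
Terrace: 5–6 at easting≈513901.3 (left), 7–1 at easting≈549429.5 (right) → 1 crossing.
Only Terrace has an odd count, so the point is inside Terrace.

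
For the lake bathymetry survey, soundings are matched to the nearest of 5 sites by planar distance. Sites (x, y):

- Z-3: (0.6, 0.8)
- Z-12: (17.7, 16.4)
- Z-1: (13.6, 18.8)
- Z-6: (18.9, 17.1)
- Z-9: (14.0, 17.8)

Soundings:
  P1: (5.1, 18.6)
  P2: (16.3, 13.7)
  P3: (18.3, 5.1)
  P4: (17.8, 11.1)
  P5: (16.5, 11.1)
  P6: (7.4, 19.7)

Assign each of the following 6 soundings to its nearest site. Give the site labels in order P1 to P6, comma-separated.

P1 → Z-1 (d²=72.29)
P2 → Z-12 (d²=9.25)
P3 → Z-12 (d²=128.05)
P4 → Z-12 (d²=28.10)
P5 → Z-12 (d²=29.53)
P6 → Z-1 (d²=39.25)

Z-1, Z-12, Z-12, Z-12, Z-12, Z-1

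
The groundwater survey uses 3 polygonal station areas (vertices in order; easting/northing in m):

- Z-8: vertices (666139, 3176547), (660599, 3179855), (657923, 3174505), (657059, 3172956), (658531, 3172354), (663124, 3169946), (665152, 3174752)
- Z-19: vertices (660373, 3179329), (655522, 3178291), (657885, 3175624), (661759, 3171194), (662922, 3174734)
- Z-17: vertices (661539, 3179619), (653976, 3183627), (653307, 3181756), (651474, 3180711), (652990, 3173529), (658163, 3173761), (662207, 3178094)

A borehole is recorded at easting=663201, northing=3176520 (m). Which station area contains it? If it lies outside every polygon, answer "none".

Cast a ray rightward from (663201, 3176520). For each polygon, the edges (by vertex number in listed order) whose endpoints lie on opposite sides of northing = 3176520, where each meets that height, and whether that is right or left of the point:
Z-8: 2–3 at easting≈658930.9 (left), 7–1 at easting≈666124.2 (right) → 1 crossing.
Z-19: 2–3 at easting≈657091.1 (left), 5–1 at easting≈661931.2 (left) → 0 crossings.
Z-17: 4–5 at easting≈652358.6 (left), 6–7 at easting≈660738.0 (left) → 0 crossings.
Only Z-8 has an odd count, so the point is inside Z-8.

Z-8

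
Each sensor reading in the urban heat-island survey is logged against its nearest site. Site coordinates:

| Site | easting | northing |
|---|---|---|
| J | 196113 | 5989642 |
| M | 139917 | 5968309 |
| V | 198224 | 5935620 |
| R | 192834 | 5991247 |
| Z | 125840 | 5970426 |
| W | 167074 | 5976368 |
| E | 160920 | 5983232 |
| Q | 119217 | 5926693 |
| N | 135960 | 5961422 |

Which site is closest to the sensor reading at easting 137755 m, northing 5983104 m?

Squared distances to each site:
J: 3448401608.000; M: 223566269.000; V: 5911230217.000; R: 3100004690.000; Z: 302698909.000; W: 904977457.000; E: 536633609.000; Q: 3525858365.000; N: 473331149.000.
Minimum at M.

M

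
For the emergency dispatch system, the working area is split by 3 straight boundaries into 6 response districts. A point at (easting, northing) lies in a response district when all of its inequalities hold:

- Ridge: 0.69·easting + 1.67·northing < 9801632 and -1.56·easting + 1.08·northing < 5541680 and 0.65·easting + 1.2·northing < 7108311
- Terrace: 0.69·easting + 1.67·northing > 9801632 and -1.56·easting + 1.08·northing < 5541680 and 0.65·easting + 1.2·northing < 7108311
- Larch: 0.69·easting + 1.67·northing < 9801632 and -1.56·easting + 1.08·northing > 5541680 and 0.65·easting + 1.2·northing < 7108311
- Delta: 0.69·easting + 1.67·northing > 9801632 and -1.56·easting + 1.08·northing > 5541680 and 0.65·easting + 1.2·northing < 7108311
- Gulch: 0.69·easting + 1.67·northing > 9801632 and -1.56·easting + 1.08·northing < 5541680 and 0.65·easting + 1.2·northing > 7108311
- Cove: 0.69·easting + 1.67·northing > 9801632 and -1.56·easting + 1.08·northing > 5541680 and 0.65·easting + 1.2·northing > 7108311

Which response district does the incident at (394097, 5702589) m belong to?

Larch

0.69·394097 + 1.67·5702589 = 9795250.560, which is < 9801632
-1.56·394097 + 1.08·5702589 = 5544004.800, which is > 5541680
0.65·394097 + 1.2·5702589 = 7099269.850, which is < 7108311
This sign pattern matches Larch.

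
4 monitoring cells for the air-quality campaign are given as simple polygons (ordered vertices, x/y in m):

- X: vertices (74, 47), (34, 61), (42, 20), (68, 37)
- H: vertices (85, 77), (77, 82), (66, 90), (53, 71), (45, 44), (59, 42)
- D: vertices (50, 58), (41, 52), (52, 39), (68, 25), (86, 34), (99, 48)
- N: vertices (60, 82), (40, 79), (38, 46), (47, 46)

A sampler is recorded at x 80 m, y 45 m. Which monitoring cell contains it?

Cast a ray rightward from (80, 45). For each polygon, the edges (by vertex number in listed order) whose endpoints lie on opposite sides of y = 45, where each meets that height, and whether that is right or left of the point:
X: 2–3 at x≈37.1 (left), 4–1 at x≈72.8 (left) → 0 crossings.
H: 4–5 at x≈45.3 (left), 6–1 at x≈61.2 (left) → 0 crossings.
D: 2–3 at x≈46.9 (left), 5–6 at x≈96.2 (right) → 1 crossing.
N: no edge straddles that height → 0 crossings.
Only D has an odd count, so the point is inside D.

D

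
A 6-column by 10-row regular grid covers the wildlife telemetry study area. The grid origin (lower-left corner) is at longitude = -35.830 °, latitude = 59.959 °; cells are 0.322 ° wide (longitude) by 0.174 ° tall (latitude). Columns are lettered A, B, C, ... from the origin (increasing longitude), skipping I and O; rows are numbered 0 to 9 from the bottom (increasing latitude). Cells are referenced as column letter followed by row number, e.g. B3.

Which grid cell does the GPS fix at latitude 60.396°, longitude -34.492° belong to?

Column index: ⌊(-34.492 − -35.830) / 0.322⌋ = ⌊4.155⌋ = 4 → column E
Row offset from origin: ⌊(60.396 − 59.959) / 0.174⌋ = ⌊2.511⌋ = 2 → row 2

E2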